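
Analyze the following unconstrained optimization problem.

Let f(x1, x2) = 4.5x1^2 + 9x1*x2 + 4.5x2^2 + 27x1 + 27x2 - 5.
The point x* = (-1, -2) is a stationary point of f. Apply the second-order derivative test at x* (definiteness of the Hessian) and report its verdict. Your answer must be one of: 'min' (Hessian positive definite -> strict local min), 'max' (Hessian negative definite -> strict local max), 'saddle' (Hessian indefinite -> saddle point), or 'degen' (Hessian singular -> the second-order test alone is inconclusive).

Compute the Hessian H = grad^2 f:
  H = [[9, 9], [9, 9]]
Verify stationarity: grad f(x*) = H x* + g = (0, 0).
Eigenvalues of H: 0, 18.
H has a zero eigenvalue (singular; positive semidefinite but not definite), so H is neither positive definite, negative definite, nor indefinite. The second-order test alone is inconclusive -> degen.
(Indeed, f is constant along the null direction of H through x*, so x* is not a strict local extremum.)

degen


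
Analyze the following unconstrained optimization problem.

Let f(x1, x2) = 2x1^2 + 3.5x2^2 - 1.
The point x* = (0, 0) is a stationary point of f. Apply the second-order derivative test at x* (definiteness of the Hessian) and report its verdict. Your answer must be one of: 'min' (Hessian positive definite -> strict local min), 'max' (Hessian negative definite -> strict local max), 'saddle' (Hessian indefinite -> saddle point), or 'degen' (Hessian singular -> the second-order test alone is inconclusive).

Compute the Hessian H = grad^2 f:
  H = [[4, 0], [0, 7]]
Verify stationarity: grad f(x*) = H x* + g = (0, 0).
Eigenvalues of H: 4, 7.
Both eigenvalues > 0, so H is positive definite -> x* is a strict local min.

min


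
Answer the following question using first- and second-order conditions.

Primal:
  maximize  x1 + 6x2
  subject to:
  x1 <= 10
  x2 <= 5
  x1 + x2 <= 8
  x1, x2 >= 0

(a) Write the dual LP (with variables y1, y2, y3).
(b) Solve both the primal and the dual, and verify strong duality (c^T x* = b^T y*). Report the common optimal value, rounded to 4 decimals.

The standard primal-dual pair for 'max c^T x s.t. A x <= b, x >= 0' is:
  Dual:  min b^T y  s.t.  A^T y >= c,  y >= 0.

So the dual LP is:
  minimize  10y1 + 5y2 + 8y3
  subject to:
    y1 + y3 >= 1
    y2 + y3 >= 6
    y1, y2, y3 >= 0

Solving the primal: x* = (3, 5).
  primal value c^T x* = 33.
Solving the dual: y* = (0, 5, 1).
  dual value b^T y* = 33.
Strong duality: c^T x* = b^T y*. Confirmed.

33


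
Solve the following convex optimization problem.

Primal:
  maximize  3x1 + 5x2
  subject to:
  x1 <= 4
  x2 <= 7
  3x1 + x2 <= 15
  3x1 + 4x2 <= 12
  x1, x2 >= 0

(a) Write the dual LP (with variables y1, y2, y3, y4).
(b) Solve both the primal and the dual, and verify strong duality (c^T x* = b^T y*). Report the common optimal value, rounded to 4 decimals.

The standard primal-dual pair for 'max c^T x s.t. A x <= b, x >= 0' is:
  Dual:  min b^T y  s.t.  A^T y >= c,  y >= 0.

So the dual LP is:
  minimize  4y1 + 7y2 + 15y3 + 12y4
  subject to:
    y1 + 3y3 + 3y4 >= 3
    y2 + y3 + 4y4 >= 5
    y1, y2, y3, y4 >= 0

Solving the primal: x* = (0, 3).
  primal value c^T x* = 15.
Solving the dual: y* = (0, 0, 0, 1.25).
  dual value b^T y* = 15.
Strong duality: c^T x* = b^T y*. Confirmed.

15


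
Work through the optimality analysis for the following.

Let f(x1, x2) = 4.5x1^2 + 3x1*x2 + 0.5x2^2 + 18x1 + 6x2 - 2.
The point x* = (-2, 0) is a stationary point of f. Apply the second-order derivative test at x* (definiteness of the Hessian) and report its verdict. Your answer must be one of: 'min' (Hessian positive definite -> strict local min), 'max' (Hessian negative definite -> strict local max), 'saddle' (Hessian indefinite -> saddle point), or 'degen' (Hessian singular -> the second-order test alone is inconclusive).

Compute the Hessian H = grad^2 f:
  H = [[9, 3], [3, 1]]
Verify stationarity: grad f(x*) = H x* + g = (0, 0).
Eigenvalues of H: 0, 10.
H has a zero eigenvalue (singular; positive semidefinite but not definite), so H is neither positive definite, negative definite, nor indefinite. The second-order test alone is inconclusive -> degen.
(Indeed, f is constant along the null direction of H through x*, so x* is not a strict local extremum.)

degen


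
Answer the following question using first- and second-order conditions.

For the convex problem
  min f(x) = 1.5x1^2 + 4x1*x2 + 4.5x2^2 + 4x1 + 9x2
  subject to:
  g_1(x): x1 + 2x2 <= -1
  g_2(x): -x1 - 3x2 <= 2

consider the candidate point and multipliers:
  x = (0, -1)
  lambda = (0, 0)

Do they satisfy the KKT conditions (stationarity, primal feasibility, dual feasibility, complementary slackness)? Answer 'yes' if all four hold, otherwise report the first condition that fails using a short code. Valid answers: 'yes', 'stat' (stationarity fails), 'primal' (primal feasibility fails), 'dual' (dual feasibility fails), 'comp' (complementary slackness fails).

Gradient of f: grad f(x) = Q x + c = (0, 0)
Constraint values g_i(x) = a_i^T x - b_i:
  g_1((0, -1)) = -1
  g_2((0, -1)) = 1
Stationarity residual: grad f(x) + sum_i lambda_i a_i = (0, 0)
  -> stationarity OK
Primal feasibility (all g_i <= 0): FAILS
Dual feasibility (all lambda_i >= 0): OK
Complementary slackness (lambda_i * g_i(x) = 0 for all i): OK

Verdict: the first failing condition is primal_feasibility -> primal.

primal


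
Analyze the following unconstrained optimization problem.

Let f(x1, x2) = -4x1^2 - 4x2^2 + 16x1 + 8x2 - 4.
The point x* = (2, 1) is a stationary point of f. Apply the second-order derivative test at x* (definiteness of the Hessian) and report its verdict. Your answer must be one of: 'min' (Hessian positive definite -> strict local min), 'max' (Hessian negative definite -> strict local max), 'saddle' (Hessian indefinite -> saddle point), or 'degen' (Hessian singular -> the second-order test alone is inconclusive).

Compute the Hessian H = grad^2 f:
  H = [[-8, 0], [0, -8]]
Verify stationarity: grad f(x*) = H x* + g = (0, 0).
Eigenvalues of H: -8, -8.
Both eigenvalues < 0, so H is negative definite -> x* is a strict local max.

max


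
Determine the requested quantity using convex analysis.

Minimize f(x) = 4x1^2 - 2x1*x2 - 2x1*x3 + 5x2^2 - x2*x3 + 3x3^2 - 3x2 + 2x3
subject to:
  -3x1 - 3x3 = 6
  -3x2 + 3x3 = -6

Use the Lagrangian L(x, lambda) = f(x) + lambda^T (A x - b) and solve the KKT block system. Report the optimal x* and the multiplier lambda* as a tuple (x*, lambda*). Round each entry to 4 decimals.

Form the Lagrangian:
  L(x, lambda) = (1/2) x^T Q x + c^T x + lambda^T (A x - b)
Stationarity (grad_x L = 0): Q x + c + A^T lambda = 0.
Primal feasibility: A x = b.

This gives the KKT block system:
  [ Q   A^T ] [ x     ]   [-c ]
  [ A    0  ] [ lambda ] = [ b ]

Solving the linear system:
  x*      = (-0.5, 0.5, -1.5)
  lambda* = (-0.6667, 1.5)
  f(x*)   = 4.25

x* = (-0.5, 0.5, -1.5), lambda* = (-0.6667, 1.5)


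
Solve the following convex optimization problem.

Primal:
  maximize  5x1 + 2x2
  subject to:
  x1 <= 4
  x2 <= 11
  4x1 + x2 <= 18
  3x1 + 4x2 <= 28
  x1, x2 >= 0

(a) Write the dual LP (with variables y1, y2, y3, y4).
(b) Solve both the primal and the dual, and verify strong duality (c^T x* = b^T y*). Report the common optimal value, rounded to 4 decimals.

The standard primal-dual pair for 'max c^T x s.t. A x <= b, x >= 0' is:
  Dual:  min b^T y  s.t.  A^T y >= c,  y >= 0.

So the dual LP is:
  minimize  4y1 + 11y2 + 18y3 + 28y4
  subject to:
    y1 + 4y3 + 3y4 >= 5
    y2 + y3 + 4y4 >= 2
    y1, y2, y3, y4 >= 0

Solving the primal: x* = (3.3846, 4.4615).
  primal value c^T x* = 25.8462.
Solving the dual: y* = (0, 0, 1.0769, 0.2308).
  dual value b^T y* = 25.8462.
Strong duality: c^T x* = b^T y*. Confirmed.

25.8462


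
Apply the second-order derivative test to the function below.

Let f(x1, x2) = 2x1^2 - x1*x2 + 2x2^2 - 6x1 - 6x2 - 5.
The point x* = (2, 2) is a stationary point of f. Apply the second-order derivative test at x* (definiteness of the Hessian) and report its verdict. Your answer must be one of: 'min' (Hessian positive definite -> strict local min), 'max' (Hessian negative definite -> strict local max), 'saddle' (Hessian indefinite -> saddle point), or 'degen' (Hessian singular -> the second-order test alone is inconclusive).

Compute the Hessian H = grad^2 f:
  H = [[4, -1], [-1, 4]]
Verify stationarity: grad f(x*) = H x* + g = (0, 0).
Eigenvalues of H: 3, 5.
Both eigenvalues > 0, so H is positive definite -> x* is a strict local min.

min


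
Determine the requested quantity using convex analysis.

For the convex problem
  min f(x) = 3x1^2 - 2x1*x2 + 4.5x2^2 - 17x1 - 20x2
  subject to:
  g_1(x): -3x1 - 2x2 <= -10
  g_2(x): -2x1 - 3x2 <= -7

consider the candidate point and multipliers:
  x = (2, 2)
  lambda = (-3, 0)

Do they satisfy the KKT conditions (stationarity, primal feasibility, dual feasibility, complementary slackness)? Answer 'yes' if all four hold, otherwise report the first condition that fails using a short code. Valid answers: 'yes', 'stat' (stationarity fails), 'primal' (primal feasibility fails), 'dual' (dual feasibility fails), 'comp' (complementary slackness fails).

Gradient of f: grad f(x) = Q x + c = (-9, -6)
Constraint values g_i(x) = a_i^T x - b_i:
  g_1((2, 2)) = 0
  g_2((2, 2)) = -3
Stationarity residual: grad f(x) + sum_i lambda_i a_i = (0, 0)
  -> stationarity OK
Primal feasibility (all g_i <= 0): OK
Dual feasibility (all lambda_i >= 0): FAILS
Complementary slackness (lambda_i * g_i(x) = 0 for all i): OK

Verdict: the first failing condition is dual_feasibility -> dual.

dual


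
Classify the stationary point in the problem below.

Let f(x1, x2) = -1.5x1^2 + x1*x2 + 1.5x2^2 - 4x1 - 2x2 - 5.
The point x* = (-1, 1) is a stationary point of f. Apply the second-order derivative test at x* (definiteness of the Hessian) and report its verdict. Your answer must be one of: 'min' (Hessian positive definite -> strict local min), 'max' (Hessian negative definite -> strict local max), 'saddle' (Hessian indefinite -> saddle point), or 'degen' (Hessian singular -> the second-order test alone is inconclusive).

Compute the Hessian H = grad^2 f:
  H = [[-3, 1], [1, 3]]
Verify stationarity: grad f(x*) = H x* + g = (0, 0).
Eigenvalues of H: -3.1623, 3.1623.
Eigenvalues have mixed signs, so H is indefinite -> x* is a saddle point.

saddle


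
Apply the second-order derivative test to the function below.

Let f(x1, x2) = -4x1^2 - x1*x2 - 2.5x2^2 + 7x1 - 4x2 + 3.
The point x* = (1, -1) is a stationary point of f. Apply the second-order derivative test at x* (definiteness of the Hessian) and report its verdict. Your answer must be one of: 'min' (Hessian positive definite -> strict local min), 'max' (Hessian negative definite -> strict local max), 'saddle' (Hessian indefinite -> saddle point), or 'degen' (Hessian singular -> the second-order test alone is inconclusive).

Compute the Hessian H = grad^2 f:
  H = [[-8, -1], [-1, -5]]
Verify stationarity: grad f(x*) = H x* + g = (0, 0).
Eigenvalues of H: -8.3028, -4.6972.
Both eigenvalues < 0, so H is negative definite -> x* is a strict local max.

max


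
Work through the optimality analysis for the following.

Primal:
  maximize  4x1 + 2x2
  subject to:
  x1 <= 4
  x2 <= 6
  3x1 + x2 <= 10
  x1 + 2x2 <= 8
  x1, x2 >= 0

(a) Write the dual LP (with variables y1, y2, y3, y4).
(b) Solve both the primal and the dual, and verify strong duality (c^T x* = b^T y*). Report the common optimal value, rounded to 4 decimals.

The standard primal-dual pair for 'max c^T x s.t. A x <= b, x >= 0' is:
  Dual:  min b^T y  s.t.  A^T y >= c,  y >= 0.

So the dual LP is:
  minimize  4y1 + 6y2 + 10y3 + 8y4
  subject to:
    y1 + 3y3 + y4 >= 4
    y2 + y3 + 2y4 >= 2
    y1, y2, y3, y4 >= 0

Solving the primal: x* = (2.4, 2.8).
  primal value c^T x* = 15.2.
Solving the dual: y* = (0, 0, 1.2, 0.4).
  dual value b^T y* = 15.2.
Strong duality: c^T x* = b^T y*. Confirmed.

15.2


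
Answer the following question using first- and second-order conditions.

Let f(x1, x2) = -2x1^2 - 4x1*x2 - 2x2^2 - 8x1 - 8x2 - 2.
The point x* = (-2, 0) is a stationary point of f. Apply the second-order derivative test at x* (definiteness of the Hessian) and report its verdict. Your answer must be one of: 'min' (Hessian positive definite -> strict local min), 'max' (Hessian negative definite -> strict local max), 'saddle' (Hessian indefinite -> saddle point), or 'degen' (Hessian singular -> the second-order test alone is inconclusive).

Compute the Hessian H = grad^2 f:
  H = [[-4, -4], [-4, -4]]
Verify stationarity: grad f(x*) = H x* + g = (0, 0).
Eigenvalues of H: -8, 0.
H has a zero eigenvalue (singular; negative semidefinite but not definite), so H is neither positive definite, negative definite, nor indefinite. The second-order test alone is inconclusive -> degen.
(Indeed, f is constant along the null direction of H through x*, so x* is not a strict local extremum.)

degen


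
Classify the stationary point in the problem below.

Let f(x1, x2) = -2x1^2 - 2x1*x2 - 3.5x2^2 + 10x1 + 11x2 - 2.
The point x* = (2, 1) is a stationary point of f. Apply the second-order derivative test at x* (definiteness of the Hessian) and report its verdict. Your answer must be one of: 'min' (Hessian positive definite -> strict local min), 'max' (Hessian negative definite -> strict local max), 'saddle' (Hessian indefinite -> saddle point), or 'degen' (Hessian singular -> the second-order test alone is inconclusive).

Compute the Hessian H = grad^2 f:
  H = [[-4, -2], [-2, -7]]
Verify stationarity: grad f(x*) = H x* + g = (0, 0).
Eigenvalues of H: -8, -3.
Both eigenvalues < 0, so H is negative definite -> x* is a strict local max.

max


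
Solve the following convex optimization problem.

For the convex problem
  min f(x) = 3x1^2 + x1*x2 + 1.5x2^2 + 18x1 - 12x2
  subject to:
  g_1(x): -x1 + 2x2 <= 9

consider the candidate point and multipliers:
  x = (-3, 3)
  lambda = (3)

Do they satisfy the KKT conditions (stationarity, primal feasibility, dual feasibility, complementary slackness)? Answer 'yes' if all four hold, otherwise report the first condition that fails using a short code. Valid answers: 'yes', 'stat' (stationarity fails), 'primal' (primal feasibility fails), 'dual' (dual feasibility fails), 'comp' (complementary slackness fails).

Gradient of f: grad f(x) = Q x + c = (3, -6)
Constraint values g_i(x) = a_i^T x - b_i:
  g_1((-3, 3)) = 0
Stationarity residual: grad f(x) + sum_i lambda_i a_i = (0, 0)
  -> stationarity OK
Primal feasibility (all g_i <= 0): OK
Dual feasibility (all lambda_i >= 0): OK
Complementary slackness (lambda_i * g_i(x) = 0 for all i): OK

Verdict: yes, KKT holds.

yes


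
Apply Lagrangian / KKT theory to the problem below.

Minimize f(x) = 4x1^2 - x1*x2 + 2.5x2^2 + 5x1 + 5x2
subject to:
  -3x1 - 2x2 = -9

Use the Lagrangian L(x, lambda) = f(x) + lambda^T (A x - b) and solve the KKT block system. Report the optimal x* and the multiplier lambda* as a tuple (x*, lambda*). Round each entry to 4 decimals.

Form the Lagrangian:
  L(x, lambda) = (1/2) x^T Q x + c^T x + lambda^T (A x - b)
Stationarity (grad_x L = 0): Q x + c + A^T lambda = 0.
Primal feasibility: A x = b.

This gives the KKT block system:
  [ Q   A^T ] [ x     ]   [-c ]
  [ A    0  ] [ lambda ] = [ b ]

Solving the linear system:
  x*      = (1.8315, 1.7528)
  lambda* = (5.9663)
  f(x*)   = 35.809

x* = (1.8315, 1.7528), lambda* = (5.9663)


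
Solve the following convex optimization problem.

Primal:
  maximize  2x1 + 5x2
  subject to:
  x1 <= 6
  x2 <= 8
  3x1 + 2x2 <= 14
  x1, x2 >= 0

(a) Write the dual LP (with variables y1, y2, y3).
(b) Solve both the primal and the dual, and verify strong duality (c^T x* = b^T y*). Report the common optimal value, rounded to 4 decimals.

The standard primal-dual pair for 'max c^T x s.t. A x <= b, x >= 0' is:
  Dual:  min b^T y  s.t.  A^T y >= c,  y >= 0.

So the dual LP is:
  minimize  6y1 + 8y2 + 14y3
  subject to:
    y1 + 3y3 >= 2
    y2 + 2y3 >= 5
    y1, y2, y3 >= 0

Solving the primal: x* = (0, 7).
  primal value c^T x* = 35.
Solving the dual: y* = (0, 0, 2.5).
  dual value b^T y* = 35.
Strong duality: c^T x* = b^T y*. Confirmed.

35


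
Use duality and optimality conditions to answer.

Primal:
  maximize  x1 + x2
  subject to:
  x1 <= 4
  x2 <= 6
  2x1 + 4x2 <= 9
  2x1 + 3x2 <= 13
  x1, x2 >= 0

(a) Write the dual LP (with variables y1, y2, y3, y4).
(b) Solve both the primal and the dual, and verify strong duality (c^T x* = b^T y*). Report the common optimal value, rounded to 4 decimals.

The standard primal-dual pair for 'max c^T x s.t. A x <= b, x >= 0' is:
  Dual:  min b^T y  s.t.  A^T y >= c,  y >= 0.

So the dual LP is:
  minimize  4y1 + 6y2 + 9y3 + 13y4
  subject to:
    y1 + 2y3 + 2y4 >= 1
    y2 + 4y3 + 3y4 >= 1
    y1, y2, y3, y4 >= 0

Solving the primal: x* = (4, 0.25).
  primal value c^T x* = 4.25.
Solving the dual: y* = (0.5, 0, 0.25, 0).
  dual value b^T y* = 4.25.
Strong duality: c^T x* = b^T y*. Confirmed.

4.25


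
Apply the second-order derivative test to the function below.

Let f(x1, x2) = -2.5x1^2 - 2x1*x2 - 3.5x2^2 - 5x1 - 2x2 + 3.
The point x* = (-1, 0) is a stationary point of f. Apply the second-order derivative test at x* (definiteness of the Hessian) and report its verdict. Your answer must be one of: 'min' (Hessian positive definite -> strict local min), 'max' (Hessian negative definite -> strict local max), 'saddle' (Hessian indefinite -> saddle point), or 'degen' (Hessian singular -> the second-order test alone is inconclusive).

Compute the Hessian H = grad^2 f:
  H = [[-5, -2], [-2, -7]]
Verify stationarity: grad f(x*) = H x* + g = (0, 0).
Eigenvalues of H: -8.2361, -3.7639.
Both eigenvalues < 0, so H is negative definite -> x* is a strict local max.

max


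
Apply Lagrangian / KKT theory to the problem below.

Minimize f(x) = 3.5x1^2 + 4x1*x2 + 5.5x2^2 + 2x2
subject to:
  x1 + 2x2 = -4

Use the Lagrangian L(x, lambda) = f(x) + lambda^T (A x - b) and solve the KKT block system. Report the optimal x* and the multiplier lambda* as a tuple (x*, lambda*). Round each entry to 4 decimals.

Form the Lagrangian:
  L(x, lambda) = (1/2) x^T Q x + c^T x + lambda^T (A x - b)
Stationarity (grad_x L = 0): Q x + c + A^T lambda = 0.
Primal feasibility: A x = b.

This gives the KKT block system:
  [ Q   A^T ] [ x     ]   [-c ]
  [ A    0  ] [ lambda ] = [ b ]

Solving the linear system:
  x*      = (-0.3478, -1.8261)
  lambda* = (9.7391)
  f(x*)   = 17.6522

x* = (-0.3478, -1.8261), lambda* = (9.7391)


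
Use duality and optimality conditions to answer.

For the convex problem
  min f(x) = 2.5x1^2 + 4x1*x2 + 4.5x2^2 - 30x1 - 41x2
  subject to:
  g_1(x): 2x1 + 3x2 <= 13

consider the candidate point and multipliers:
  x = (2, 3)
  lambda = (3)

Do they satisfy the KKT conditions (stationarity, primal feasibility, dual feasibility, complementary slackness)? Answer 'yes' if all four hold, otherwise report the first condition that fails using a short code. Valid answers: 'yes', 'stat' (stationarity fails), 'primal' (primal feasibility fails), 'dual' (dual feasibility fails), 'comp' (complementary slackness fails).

Gradient of f: grad f(x) = Q x + c = (-8, -6)
Constraint values g_i(x) = a_i^T x - b_i:
  g_1((2, 3)) = 0
Stationarity residual: grad f(x) + sum_i lambda_i a_i = (-2, 3)
  -> stationarity FAILS
Primal feasibility (all g_i <= 0): OK
Dual feasibility (all lambda_i >= 0): OK
Complementary slackness (lambda_i * g_i(x) = 0 for all i): OK

Verdict: the first failing condition is stationarity -> stat.

stat


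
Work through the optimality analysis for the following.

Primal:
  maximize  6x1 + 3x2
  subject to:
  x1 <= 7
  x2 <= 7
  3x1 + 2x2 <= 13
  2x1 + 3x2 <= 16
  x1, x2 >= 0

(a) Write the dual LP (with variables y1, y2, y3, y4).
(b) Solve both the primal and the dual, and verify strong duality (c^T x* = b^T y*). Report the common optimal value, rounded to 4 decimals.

The standard primal-dual pair for 'max c^T x s.t. A x <= b, x >= 0' is:
  Dual:  min b^T y  s.t.  A^T y >= c,  y >= 0.

So the dual LP is:
  minimize  7y1 + 7y2 + 13y3 + 16y4
  subject to:
    y1 + 3y3 + 2y4 >= 6
    y2 + 2y3 + 3y4 >= 3
    y1, y2, y3, y4 >= 0

Solving the primal: x* = (4.3333, 0).
  primal value c^T x* = 26.
Solving the dual: y* = (0, 0, 2, 0).
  dual value b^T y* = 26.
Strong duality: c^T x* = b^T y*. Confirmed.

26


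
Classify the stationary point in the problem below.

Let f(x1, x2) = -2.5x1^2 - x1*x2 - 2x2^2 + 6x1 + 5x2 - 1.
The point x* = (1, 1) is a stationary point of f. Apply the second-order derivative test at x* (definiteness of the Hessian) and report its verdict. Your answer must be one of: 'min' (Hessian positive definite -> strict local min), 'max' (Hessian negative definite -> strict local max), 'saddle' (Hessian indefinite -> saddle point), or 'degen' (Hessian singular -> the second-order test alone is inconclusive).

Compute the Hessian H = grad^2 f:
  H = [[-5, -1], [-1, -4]]
Verify stationarity: grad f(x*) = H x* + g = (0, 0).
Eigenvalues of H: -5.618, -3.382.
Both eigenvalues < 0, so H is negative definite -> x* is a strict local max.

max


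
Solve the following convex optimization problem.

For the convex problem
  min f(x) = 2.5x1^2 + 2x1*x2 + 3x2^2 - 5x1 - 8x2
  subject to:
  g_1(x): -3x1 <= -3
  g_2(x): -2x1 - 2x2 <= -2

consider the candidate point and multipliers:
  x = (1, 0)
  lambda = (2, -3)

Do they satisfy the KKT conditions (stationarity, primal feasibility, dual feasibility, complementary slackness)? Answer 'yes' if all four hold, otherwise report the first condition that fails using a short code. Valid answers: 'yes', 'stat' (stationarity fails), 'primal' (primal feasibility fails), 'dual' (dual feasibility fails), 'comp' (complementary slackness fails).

Gradient of f: grad f(x) = Q x + c = (0, -6)
Constraint values g_i(x) = a_i^T x - b_i:
  g_1((1, 0)) = 0
  g_2((1, 0)) = 0
Stationarity residual: grad f(x) + sum_i lambda_i a_i = (0, 0)
  -> stationarity OK
Primal feasibility (all g_i <= 0): OK
Dual feasibility (all lambda_i >= 0): FAILS
Complementary slackness (lambda_i * g_i(x) = 0 for all i): OK

Verdict: the first failing condition is dual_feasibility -> dual.

dual


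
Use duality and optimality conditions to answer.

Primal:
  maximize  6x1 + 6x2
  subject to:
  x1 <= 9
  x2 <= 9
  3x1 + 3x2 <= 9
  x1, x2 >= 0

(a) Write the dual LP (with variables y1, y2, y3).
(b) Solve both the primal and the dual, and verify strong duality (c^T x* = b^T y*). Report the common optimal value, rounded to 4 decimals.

The standard primal-dual pair for 'max c^T x s.t. A x <= b, x >= 0' is:
  Dual:  min b^T y  s.t.  A^T y >= c,  y >= 0.

So the dual LP is:
  minimize  9y1 + 9y2 + 9y3
  subject to:
    y1 + 3y3 >= 6
    y2 + 3y3 >= 6
    y1, y2, y3 >= 0

Solving the primal: x* = (3, 0).
  primal value c^T x* = 18.
Solving the dual: y* = (0, 0, 2).
  dual value b^T y* = 18.
Strong duality: c^T x* = b^T y*. Confirmed.

18


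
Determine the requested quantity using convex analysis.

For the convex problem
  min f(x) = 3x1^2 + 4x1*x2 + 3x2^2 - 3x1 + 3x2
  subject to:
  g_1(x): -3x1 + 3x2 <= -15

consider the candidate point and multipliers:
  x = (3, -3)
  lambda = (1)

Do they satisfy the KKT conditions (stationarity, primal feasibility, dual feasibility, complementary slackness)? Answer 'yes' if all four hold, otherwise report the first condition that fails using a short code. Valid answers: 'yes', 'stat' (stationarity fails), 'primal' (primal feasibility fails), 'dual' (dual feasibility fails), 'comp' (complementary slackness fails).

Gradient of f: grad f(x) = Q x + c = (3, -3)
Constraint values g_i(x) = a_i^T x - b_i:
  g_1((3, -3)) = -3
Stationarity residual: grad f(x) + sum_i lambda_i a_i = (0, 0)
  -> stationarity OK
Primal feasibility (all g_i <= 0): OK
Dual feasibility (all lambda_i >= 0): OK
Complementary slackness (lambda_i * g_i(x) = 0 for all i): FAILS

Verdict: the first failing condition is complementary_slackness -> comp.

comp


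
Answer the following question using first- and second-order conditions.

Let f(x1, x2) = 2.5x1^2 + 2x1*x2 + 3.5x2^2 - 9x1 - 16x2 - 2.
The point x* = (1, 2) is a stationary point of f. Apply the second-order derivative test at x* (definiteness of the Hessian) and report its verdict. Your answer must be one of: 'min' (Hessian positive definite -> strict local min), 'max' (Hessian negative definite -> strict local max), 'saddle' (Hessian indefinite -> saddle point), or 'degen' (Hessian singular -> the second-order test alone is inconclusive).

Compute the Hessian H = grad^2 f:
  H = [[5, 2], [2, 7]]
Verify stationarity: grad f(x*) = H x* + g = (0, 0).
Eigenvalues of H: 3.7639, 8.2361.
Both eigenvalues > 0, so H is positive definite -> x* is a strict local min.

min


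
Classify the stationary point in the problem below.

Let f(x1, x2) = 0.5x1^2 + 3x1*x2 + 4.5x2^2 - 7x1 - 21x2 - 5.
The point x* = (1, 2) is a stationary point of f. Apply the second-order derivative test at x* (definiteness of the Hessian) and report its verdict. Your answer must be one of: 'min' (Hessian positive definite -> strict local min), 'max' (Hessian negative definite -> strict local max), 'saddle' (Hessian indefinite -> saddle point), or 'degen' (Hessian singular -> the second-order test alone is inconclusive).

Compute the Hessian H = grad^2 f:
  H = [[1, 3], [3, 9]]
Verify stationarity: grad f(x*) = H x* + g = (0, 0).
Eigenvalues of H: 0, 10.
H has a zero eigenvalue (singular; positive semidefinite but not definite), so H is neither positive definite, negative definite, nor indefinite. The second-order test alone is inconclusive -> degen.
(Indeed, f is constant along the null direction of H through x*, so x* is not a strict local extremum.)

degen


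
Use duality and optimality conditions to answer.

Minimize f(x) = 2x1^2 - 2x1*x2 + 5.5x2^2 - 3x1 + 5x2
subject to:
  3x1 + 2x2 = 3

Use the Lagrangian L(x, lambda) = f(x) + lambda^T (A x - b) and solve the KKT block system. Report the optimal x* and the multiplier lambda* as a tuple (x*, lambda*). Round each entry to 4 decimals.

Form the Lagrangian:
  L(x, lambda) = (1/2) x^T Q x + c^T x + lambda^T (A x - b)
Stationarity (grad_x L = 0): Q x + c + A^T lambda = 0.
Primal feasibility: A x = b.

This gives the KKT block system:
  [ Q   A^T ] [ x     ]   [-c ]
  [ A    0  ] [ lambda ] = [ b ]

Solving the linear system:
  x*      = (1.1007, -0.1511)
  lambda* = (-0.5683)
  f(x*)   = -1.1763

x* = (1.1007, -0.1511), lambda* = (-0.5683)


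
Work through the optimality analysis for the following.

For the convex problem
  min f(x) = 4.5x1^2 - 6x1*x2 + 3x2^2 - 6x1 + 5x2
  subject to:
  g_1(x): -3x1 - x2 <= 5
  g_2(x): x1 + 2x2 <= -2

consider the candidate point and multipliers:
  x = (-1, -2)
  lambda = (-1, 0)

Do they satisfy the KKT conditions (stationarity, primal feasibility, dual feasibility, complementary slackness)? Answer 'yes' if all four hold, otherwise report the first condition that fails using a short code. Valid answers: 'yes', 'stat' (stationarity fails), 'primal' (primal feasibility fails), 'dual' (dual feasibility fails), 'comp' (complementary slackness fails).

Gradient of f: grad f(x) = Q x + c = (-3, -1)
Constraint values g_i(x) = a_i^T x - b_i:
  g_1((-1, -2)) = 0
  g_2((-1, -2)) = -3
Stationarity residual: grad f(x) + sum_i lambda_i a_i = (0, 0)
  -> stationarity OK
Primal feasibility (all g_i <= 0): OK
Dual feasibility (all lambda_i >= 0): FAILS
Complementary slackness (lambda_i * g_i(x) = 0 for all i): OK

Verdict: the first failing condition is dual_feasibility -> dual.

dual


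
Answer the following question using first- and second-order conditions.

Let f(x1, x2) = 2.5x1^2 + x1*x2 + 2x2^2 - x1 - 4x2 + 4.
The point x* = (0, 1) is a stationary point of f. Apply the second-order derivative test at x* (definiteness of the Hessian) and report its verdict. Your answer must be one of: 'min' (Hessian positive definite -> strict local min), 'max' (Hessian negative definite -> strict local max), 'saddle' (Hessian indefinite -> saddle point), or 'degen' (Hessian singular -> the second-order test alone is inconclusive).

Compute the Hessian H = grad^2 f:
  H = [[5, 1], [1, 4]]
Verify stationarity: grad f(x*) = H x* + g = (0, 0).
Eigenvalues of H: 3.382, 5.618.
Both eigenvalues > 0, so H is positive definite -> x* is a strict local min.

min


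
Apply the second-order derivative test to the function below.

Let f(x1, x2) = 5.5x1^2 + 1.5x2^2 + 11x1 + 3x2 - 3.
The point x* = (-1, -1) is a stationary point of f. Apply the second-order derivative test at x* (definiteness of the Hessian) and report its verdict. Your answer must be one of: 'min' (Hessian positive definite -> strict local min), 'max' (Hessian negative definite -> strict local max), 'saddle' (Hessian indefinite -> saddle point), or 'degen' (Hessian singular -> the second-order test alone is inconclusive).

Compute the Hessian H = grad^2 f:
  H = [[11, 0], [0, 3]]
Verify stationarity: grad f(x*) = H x* + g = (0, 0).
Eigenvalues of H: 3, 11.
Both eigenvalues > 0, so H is positive definite -> x* is a strict local min.

min


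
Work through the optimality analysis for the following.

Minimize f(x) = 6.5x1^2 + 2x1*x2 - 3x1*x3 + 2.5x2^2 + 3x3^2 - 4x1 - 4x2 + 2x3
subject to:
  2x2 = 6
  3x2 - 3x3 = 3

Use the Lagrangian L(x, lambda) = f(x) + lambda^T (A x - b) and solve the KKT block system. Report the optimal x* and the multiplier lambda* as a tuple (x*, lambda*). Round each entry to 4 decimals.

Form the Lagrangian:
  L(x, lambda) = (1/2) x^T Q x + c^T x + lambda^T (A x - b)
Stationarity (grad_x L = 0): Q x + c + A^T lambda = 0.
Primal feasibility: A x = b.

This gives the KKT block system:
  [ Q   A^T ] [ x     ]   [-c ]
  [ A    0  ] [ lambda ] = [ b ]

Solving the linear system:
  x*      = (0.3077, 3, 2)
  lambda* = (-12.3462, 4.359)
  f(x*)   = 25.8846

x* = (0.3077, 3, 2), lambda* = (-12.3462, 4.359)


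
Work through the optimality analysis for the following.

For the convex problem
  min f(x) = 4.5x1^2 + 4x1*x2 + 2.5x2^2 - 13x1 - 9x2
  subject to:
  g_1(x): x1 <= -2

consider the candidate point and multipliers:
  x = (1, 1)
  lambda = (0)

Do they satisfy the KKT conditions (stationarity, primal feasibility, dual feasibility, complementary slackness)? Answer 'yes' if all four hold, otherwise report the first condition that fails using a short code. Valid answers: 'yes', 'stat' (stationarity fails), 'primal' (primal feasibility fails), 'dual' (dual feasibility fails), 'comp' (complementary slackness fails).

Gradient of f: grad f(x) = Q x + c = (0, 0)
Constraint values g_i(x) = a_i^T x - b_i:
  g_1((1, 1)) = 3
Stationarity residual: grad f(x) + sum_i lambda_i a_i = (0, 0)
  -> stationarity OK
Primal feasibility (all g_i <= 0): FAILS
Dual feasibility (all lambda_i >= 0): OK
Complementary slackness (lambda_i * g_i(x) = 0 for all i): OK

Verdict: the first failing condition is primal_feasibility -> primal.

primal


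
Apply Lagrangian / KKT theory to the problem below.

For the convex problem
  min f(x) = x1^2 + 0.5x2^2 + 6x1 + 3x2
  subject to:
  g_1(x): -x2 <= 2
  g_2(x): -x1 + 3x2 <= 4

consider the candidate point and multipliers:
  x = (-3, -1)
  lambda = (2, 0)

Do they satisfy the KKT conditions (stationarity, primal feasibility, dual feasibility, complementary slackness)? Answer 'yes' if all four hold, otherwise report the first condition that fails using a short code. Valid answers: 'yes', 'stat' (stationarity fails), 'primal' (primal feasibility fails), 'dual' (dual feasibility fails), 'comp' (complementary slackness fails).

Gradient of f: grad f(x) = Q x + c = (0, 2)
Constraint values g_i(x) = a_i^T x - b_i:
  g_1((-3, -1)) = -1
  g_2((-3, -1)) = -4
Stationarity residual: grad f(x) + sum_i lambda_i a_i = (0, 0)
  -> stationarity OK
Primal feasibility (all g_i <= 0): OK
Dual feasibility (all lambda_i >= 0): OK
Complementary slackness (lambda_i * g_i(x) = 0 for all i): FAILS

Verdict: the first failing condition is complementary_slackness -> comp.

comp


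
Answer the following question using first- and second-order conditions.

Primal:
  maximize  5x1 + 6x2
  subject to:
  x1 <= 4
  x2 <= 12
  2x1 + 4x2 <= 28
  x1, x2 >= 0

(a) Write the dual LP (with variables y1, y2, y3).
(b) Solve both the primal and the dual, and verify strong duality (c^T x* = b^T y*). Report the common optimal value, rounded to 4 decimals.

The standard primal-dual pair for 'max c^T x s.t. A x <= b, x >= 0' is:
  Dual:  min b^T y  s.t.  A^T y >= c,  y >= 0.

So the dual LP is:
  minimize  4y1 + 12y2 + 28y3
  subject to:
    y1 + 2y3 >= 5
    y2 + 4y3 >= 6
    y1, y2, y3 >= 0

Solving the primal: x* = (4, 5).
  primal value c^T x* = 50.
Solving the dual: y* = (2, 0, 1.5).
  dual value b^T y* = 50.
Strong duality: c^T x* = b^T y*. Confirmed.

50


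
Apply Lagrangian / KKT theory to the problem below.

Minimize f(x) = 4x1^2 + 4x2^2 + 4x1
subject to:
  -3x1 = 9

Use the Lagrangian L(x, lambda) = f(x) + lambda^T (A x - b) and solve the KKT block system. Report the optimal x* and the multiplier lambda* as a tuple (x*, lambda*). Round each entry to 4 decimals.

Form the Lagrangian:
  L(x, lambda) = (1/2) x^T Q x + c^T x + lambda^T (A x - b)
Stationarity (grad_x L = 0): Q x + c + A^T lambda = 0.
Primal feasibility: A x = b.

This gives the KKT block system:
  [ Q   A^T ] [ x     ]   [-c ]
  [ A    0  ] [ lambda ] = [ b ]

Solving the linear system:
  x*      = (-3, 0)
  lambda* = (-6.6667)
  f(x*)   = 24

x* = (-3, 0), lambda* = (-6.6667)


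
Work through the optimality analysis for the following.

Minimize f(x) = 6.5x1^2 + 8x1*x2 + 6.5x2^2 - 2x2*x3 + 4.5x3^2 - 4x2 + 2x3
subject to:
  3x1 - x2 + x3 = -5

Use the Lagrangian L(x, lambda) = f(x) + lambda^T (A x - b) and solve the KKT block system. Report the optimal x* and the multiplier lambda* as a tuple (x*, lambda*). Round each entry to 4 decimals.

Form the Lagrangian:
  L(x, lambda) = (1/2) x^T Q x + c^T x + lambda^T (A x - b)
Stationarity (grad_x L = 0): Q x + c + A^T lambda = 0.
Primal feasibility: A x = b.

This gives the KKT block system:
  [ Q   A^T ] [ x     ]   [-c ]
  [ A    0  ] [ lambda ] = [ b ]

Solving the linear system:
  x*      = (-1.2088, 1.1825, -0.1911)
  lambda* = (2.0847)
  f(x*)   = 2.6556

x* = (-1.2088, 1.1825, -0.1911), lambda* = (2.0847)


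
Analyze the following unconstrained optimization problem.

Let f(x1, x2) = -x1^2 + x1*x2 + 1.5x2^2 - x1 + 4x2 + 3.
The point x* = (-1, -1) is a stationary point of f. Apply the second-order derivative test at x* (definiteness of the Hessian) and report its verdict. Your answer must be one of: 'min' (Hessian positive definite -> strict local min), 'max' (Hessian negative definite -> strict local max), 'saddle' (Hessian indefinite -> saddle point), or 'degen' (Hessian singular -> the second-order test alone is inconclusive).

Compute the Hessian H = grad^2 f:
  H = [[-2, 1], [1, 3]]
Verify stationarity: grad f(x*) = H x* + g = (0, 0).
Eigenvalues of H: -2.1926, 3.1926.
Eigenvalues have mixed signs, so H is indefinite -> x* is a saddle point.

saddle


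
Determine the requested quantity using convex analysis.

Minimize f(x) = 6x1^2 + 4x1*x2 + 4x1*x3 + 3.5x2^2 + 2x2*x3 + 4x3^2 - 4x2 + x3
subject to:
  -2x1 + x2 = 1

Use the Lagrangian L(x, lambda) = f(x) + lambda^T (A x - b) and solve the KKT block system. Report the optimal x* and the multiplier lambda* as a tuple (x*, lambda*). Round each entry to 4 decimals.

Form the Lagrangian:
  L(x, lambda) = (1/2) x^T Q x + c^T x + lambda^T (A x - b)
Stationarity (grad_x L = 0): Q x + c + A^T lambda = 0.
Primal feasibility: A x = b.

This gives the KKT block system:
  [ Q   A^T ] [ x     ]   [-c ]
  [ A    0  ] [ lambda ] = [ b ]

Solving the linear system:
  x*      = (-0.1458, 0.7083, -0.2292)
  lambda* = (0.0833)
  f(x*)   = -1.5729

x* = (-0.1458, 0.7083, -0.2292), lambda* = (0.0833)


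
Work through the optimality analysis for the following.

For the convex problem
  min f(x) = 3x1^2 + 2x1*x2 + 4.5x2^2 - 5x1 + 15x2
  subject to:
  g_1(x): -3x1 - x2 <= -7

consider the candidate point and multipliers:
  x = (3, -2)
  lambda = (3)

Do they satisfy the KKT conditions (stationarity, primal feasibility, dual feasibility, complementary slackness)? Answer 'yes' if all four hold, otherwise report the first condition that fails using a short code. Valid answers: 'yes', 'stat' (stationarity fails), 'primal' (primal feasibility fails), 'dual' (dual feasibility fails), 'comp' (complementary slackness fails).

Gradient of f: grad f(x) = Q x + c = (9, 3)
Constraint values g_i(x) = a_i^T x - b_i:
  g_1((3, -2)) = 0
Stationarity residual: grad f(x) + sum_i lambda_i a_i = (0, 0)
  -> stationarity OK
Primal feasibility (all g_i <= 0): OK
Dual feasibility (all lambda_i >= 0): OK
Complementary slackness (lambda_i * g_i(x) = 0 for all i): OK

Verdict: yes, KKT holds.

yes


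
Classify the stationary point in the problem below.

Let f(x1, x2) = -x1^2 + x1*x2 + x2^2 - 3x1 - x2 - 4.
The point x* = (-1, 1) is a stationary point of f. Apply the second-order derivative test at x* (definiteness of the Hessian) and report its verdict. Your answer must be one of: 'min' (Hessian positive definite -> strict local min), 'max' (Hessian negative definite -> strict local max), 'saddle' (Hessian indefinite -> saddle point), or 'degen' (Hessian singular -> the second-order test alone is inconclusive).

Compute the Hessian H = grad^2 f:
  H = [[-2, 1], [1, 2]]
Verify stationarity: grad f(x*) = H x* + g = (0, 0).
Eigenvalues of H: -2.2361, 2.2361.
Eigenvalues have mixed signs, so H is indefinite -> x* is a saddle point.

saddle


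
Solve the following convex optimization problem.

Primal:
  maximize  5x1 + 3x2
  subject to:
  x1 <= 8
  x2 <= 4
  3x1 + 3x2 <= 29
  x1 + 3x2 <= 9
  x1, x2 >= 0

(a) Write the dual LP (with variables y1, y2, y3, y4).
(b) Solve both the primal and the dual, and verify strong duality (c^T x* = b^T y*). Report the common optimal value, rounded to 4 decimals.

The standard primal-dual pair for 'max c^T x s.t. A x <= b, x >= 0' is:
  Dual:  min b^T y  s.t.  A^T y >= c,  y >= 0.

So the dual LP is:
  minimize  8y1 + 4y2 + 29y3 + 9y4
  subject to:
    y1 + 3y3 + y4 >= 5
    y2 + 3y3 + 3y4 >= 3
    y1, y2, y3, y4 >= 0

Solving the primal: x* = (8, 0.3333).
  primal value c^T x* = 41.
Solving the dual: y* = (4, 0, 0, 1).
  dual value b^T y* = 41.
Strong duality: c^T x* = b^T y*. Confirmed.

41


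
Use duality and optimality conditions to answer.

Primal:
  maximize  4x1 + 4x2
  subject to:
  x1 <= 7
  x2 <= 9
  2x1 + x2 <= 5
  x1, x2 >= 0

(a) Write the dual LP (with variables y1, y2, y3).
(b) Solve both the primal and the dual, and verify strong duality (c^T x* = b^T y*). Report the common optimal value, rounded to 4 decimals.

The standard primal-dual pair for 'max c^T x s.t. A x <= b, x >= 0' is:
  Dual:  min b^T y  s.t.  A^T y >= c,  y >= 0.

So the dual LP is:
  minimize  7y1 + 9y2 + 5y3
  subject to:
    y1 + 2y3 >= 4
    y2 + y3 >= 4
    y1, y2, y3 >= 0

Solving the primal: x* = (0, 5).
  primal value c^T x* = 20.
Solving the dual: y* = (0, 0, 4).
  dual value b^T y* = 20.
Strong duality: c^T x* = b^T y*. Confirmed.

20


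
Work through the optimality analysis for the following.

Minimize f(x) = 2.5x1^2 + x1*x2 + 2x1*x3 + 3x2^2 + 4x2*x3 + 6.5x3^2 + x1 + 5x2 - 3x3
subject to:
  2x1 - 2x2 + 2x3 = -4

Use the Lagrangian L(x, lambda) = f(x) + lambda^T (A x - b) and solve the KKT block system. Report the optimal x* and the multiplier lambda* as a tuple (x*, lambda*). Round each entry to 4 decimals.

Form the Lagrangian:
  L(x, lambda) = (1/2) x^T Q x + c^T x + lambda^T (A x - b)
Stationarity (grad_x L = 0): Q x + c + A^T lambda = 0.
Primal feasibility: A x = b.

This gives the KKT block system:
  [ Q   A^T ] [ x     ]   [-c ]
  [ A    0  ] [ lambda ] = [ b ]

Solving the linear system:
  x*      = (-1.3956, 0.4615, -0.1429)
  lambda* = (2.9011)
  f(x*)   = 6.4725

x* = (-1.3956, 0.4615, -0.1429), lambda* = (2.9011)


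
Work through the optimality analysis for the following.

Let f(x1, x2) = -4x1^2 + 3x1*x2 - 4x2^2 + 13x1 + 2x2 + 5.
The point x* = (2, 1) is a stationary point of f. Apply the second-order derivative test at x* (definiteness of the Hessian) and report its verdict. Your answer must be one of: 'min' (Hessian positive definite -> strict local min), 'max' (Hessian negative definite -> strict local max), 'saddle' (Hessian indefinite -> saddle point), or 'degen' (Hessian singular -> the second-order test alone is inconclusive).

Compute the Hessian H = grad^2 f:
  H = [[-8, 3], [3, -8]]
Verify stationarity: grad f(x*) = H x* + g = (0, 0).
Eigenvalues of H: -11, -5.
Both eigenvalues < 0, so H is negative definite -> x* is a strict local max.

max
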